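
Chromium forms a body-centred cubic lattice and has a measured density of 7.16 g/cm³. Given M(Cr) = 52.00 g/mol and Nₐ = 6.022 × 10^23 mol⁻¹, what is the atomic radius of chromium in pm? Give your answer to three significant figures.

For a BCC cell (Z = 2), a³ = Z·M/(N_A·ρ) = 2 × 52.00 / (6.022 × 10²³ × 7.160) = 2.412 × 10^-23 cm³, so a = 2.889 × 10^-8 cm = 288.9 pm.
Atoms touch along the body diagonal, so √3·a = 4r, so r = 0.4330 × a = 125 pm.

125 pm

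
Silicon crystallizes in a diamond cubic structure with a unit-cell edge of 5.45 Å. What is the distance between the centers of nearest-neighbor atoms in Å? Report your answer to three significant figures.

In a diamond cubic structure, nearest neighbors lie along the body diagonal with √3·a = 8r; the nearest-neighbor distance equals 2r = 0.4330·a.
d = 0.4330 × 5.45 = 2.36 Å.

2.36 Å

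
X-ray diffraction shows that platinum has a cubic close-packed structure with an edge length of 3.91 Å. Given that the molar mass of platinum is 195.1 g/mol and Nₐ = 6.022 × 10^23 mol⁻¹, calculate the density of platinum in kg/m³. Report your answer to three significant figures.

An FCC unit cell contains Z = 4 atoms.
Cell volume: a³ = (3.91 Å)³ = (3.910 × 10^-8 cm)³ = 5.978 × 10^-23 cm³.
ρ = Z·M/(N_A·a³) = 4 × 195.1 / (6.022 × 10²³ × 5.978 × 10^-23) = 21.68 g/cm³ = 21700 kg/m³.

21700 kg/m³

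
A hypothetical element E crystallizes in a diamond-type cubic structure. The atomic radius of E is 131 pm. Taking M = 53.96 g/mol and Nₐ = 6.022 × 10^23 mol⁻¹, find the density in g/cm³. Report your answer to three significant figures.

3.24 g/cm³

In a diamond cubic lattice, nearest neighbors lie along the body diagonal with √3·a = 8r, giving a = 605.1 pm = 6.051 × 10^-8 cm.
With Z = 8, ρ = Z·M/(N_A·a³) = 8 × 53.96 / (6.022 × 10²³ × 2.215 × 10^-22) = 3.236 g/cm³.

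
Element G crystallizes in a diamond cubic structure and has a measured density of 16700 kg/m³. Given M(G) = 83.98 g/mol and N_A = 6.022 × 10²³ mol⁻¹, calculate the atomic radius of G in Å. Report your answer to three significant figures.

0.878 Å

For a diamond cubic cell (Z = 8), a³ = Z·M/(N_A·ρ) = 8 × 83.98 / (6.022 × 10²³ × 16.70) = 6.680 × 10^-23 cm³, so a = 4.058 × 10^-8 cm = 4.058 Å.
Nearest neighbors lie along the body diagonal with √3·a = 8r, so r = 0.2165 × a = 0.878 Å.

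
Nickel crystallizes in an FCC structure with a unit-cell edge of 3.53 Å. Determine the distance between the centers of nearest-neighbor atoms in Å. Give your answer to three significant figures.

In an FCC structure, atoms touch along the face diagonal, so √2·a = 4r; the nearest-neighbor distance equals 2r = 0.7071·a.
d = 0.7071 × 3.53 = 2.50 Å.

2.50 Å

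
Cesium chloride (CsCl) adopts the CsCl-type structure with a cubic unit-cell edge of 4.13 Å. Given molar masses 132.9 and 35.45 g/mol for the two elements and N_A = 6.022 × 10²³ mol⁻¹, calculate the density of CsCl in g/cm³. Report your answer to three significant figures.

3.97 g/cm³

The CsCl-type structure contains Z = 1 formula unit per cell; M(CsCl) = 132.9 + 35.45 = 168.35 g/mol.
a³ = (4.130 × 10^-8 cm)³ = 7.044 × 10^-23 cm³.
ρ = 1 × 168.35 / (6.022 × 10²³ × 7.044 × 10^-23) = 3.968 g/cm³.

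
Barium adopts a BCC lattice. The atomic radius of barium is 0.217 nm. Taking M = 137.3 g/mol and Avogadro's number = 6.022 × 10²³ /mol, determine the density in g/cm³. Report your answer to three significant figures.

In a BCC lattice, atoms touch along the body diagonal, so √3·a = 4r, giving a = 0.5011 nm = 5.011 × 10^-8 cm.
With Z = 2, ρ = Z·M/(N_A·a³) = 2 × 137.3 / (6.022 × 10²³ × 1.259 × 10^-22) = 3.623 g/cm³.

3.62 g/cm³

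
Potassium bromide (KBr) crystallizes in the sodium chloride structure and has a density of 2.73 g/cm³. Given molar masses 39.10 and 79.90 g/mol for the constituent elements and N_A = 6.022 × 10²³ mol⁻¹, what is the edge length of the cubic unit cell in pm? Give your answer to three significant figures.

M(KBr) = 119.0 g/mol; Z = 4 formula units per cell.
a³ = Z·M/(N_A·ρ) = 4 × 119.0 / (6.022 × 10²³ × 2.73) = 2.895 × 10^-22 cm³, so a = 6.616 × 10^-8 cm = 662 pm.

662 pm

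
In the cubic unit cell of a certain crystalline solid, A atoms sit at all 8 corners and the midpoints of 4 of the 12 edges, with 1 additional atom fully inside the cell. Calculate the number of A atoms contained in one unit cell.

Corner atoms are shared by 8 cells (1/8 each), edge atoms by 4 (1/4 each), interior atoms are unshared.
Net atoms = 8 × 1/8 + 4 × 1/4 + 1 = 1 + 1 + 1 = 3.

3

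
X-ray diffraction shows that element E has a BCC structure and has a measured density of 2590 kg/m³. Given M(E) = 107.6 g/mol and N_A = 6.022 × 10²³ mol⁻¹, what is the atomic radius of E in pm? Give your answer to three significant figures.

For a BCC cell (Z = 2), a³ = Z·M/(N_A·ρ) = 2 × 107.6 / (6.022 × 10²³ × 2.590) = 1.380 × 10^-22 cm³, so a = 5.167 × 10^-8 cm = 516.7 pm.
Atoms touch along the body diagonal, so √3·a = 4r, so r = 0.4330 × a = 224 pm.

224 pm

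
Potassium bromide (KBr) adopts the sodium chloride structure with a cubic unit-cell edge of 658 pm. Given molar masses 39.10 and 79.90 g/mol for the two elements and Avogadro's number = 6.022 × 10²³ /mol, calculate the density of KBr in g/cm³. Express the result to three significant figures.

The sodium chloride structure contains Z = 4 formula units per cell; M(KBr) = 39.10 + 79.90 = 119.0 g/mol.
a³ = (6.580 × 10^-8 cm)³ = 2.849 × 10^-22 cm³.
ρ = 4 × 119.0 / (6.022 × 10²³ × 2.849 × 10^-22) = 2.775 g/cm³.

2.77 g/cm³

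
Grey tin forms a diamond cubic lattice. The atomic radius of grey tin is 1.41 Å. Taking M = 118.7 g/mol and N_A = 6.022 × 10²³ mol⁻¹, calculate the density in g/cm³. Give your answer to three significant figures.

In a diamond cubic lattice, nearest neighbors lie along the body diagonal with √3·a = 8r, giving a = 6.513 Å = 6.513 × 10^-8 cm.
With Z = 8, ρ = Z·M/(N_A·a³) = 8 × 118.7 / (6.022 × 10²³ × 2.762 × 10^-22) = 5.709 g/cm³.

5.71 g/cm³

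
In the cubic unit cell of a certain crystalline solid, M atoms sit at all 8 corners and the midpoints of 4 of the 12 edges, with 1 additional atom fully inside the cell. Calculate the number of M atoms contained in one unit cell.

Corner atoms are shared by 8 cells (1/8 each), edge atoms by 4 (1/4 each), interior atoms are unshared.
Net atoms = 8 × 1/8 + 4 × 1/4 + 1 = 1 + 1 + 1 = 3.

3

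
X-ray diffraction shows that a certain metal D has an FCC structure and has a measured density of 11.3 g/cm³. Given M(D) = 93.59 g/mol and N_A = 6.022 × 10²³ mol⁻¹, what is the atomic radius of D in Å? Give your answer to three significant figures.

For an FCC cell (Z = 4), a³ = Z·M/(N_A·ρ) = 4 × 93.59 / (6.022 × 10²³ × 11.30) = 5.501 × 10^-23 cm³, so a = 3.803 × 10^-8 cm = 3.803 Å.
Atoms touch along the face diagonal, so √2·a = 4r, so r = 0.3536 × a = 1.34 Å.

1.34 Å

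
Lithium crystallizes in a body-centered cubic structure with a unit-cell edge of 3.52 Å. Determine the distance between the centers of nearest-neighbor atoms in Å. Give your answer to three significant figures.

In a BCC structure, atoms touch along the body diagonal, so √3·a = 4r; the nearest-neighbor distance equals 2r = 0.8660·a.
d = 0.8660 × 3.52 = 3.05 Å.

3.05 Å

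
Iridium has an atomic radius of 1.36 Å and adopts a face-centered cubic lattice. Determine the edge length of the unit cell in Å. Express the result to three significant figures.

3.85 Å

In an FCC lattice, atoms touch along the face diagonal, so √2·a = 4r.
a = 4r/√2 = 4 × 1.36 / 1.4142 = 3.85 Å.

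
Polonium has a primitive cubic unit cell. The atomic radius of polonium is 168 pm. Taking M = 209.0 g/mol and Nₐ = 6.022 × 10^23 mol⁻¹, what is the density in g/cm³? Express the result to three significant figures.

9.15 g/cm³

In a simple cubic lattice, atoms touch along the cell edge, so a = 2r, giving a = 336.0 pm = 3.360 × 10^-8 cm.
With Z = 1, ρ = Z·M/(N_A·a³) = 1 × 209.0 / (6.022 × 10²³ × 3.793 × 10^-23) = 9.149 g/cm³.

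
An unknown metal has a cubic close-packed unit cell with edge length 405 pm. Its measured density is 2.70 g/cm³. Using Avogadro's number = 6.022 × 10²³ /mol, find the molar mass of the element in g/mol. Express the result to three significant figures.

An FCC cell has Z = 4 atoms; a = 4.050 × 10^-8 cm.
M = ρ·N_A·a³/Z = 2.70 × 6.022 × 10²³ × 6.643 × 10^-23 / 4 = 27.0 g/mol.

27.0 g/mol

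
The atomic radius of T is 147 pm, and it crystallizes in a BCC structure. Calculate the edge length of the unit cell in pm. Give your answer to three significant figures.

339 pm

In a BCC lattice, atoms touch along the body diagonal, so √3·a = 4r.
a = 4r/√3 = 4 × 147 / 1.7321 = 339 pm.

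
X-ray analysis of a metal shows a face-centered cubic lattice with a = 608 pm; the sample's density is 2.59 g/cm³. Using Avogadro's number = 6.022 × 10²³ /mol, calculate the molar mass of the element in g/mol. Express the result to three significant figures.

87.6 g/mol

An FCC cell has Z = 4 atoms; a = 6.080 × 10^-8 cm.
M = ρ·N_A·a³/Z = 2.59 × 6.022 × 10²³ × 2.248 × 10^-22 / 4 = 87.6 g/mol.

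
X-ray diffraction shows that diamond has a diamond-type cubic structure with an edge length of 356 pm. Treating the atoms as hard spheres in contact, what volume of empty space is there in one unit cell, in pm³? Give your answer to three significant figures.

In a diamond cubic lattice nearest neighbors lie along the body diagonal with √3·a = 8r, so r = 0.2165a = 77.08 pm.
V_cell = a³ = 4.512 × 10^7 pm³; V_atoms = 8 × (4/3)πr³ = 1.534 × 10^7 pm³.
Empty space = 4.512 × 10^7 − 1.534 × 10^7 = 2.98 × 10^7 pm³.

2.98 × 10^7 pm³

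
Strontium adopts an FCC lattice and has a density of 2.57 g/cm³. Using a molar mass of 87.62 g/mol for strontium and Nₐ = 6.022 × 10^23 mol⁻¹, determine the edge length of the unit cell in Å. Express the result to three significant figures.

With Z = 4 atoms per FCC cell, a³ = Z·M/(N_A·ρ) = 4 × 87.62 / (6.022 × 10²³ × 2.570 g/cm³) = 2.265 × 10^-22 cm³.
a = (2.265 × 10^-22)^(1/3) = 6.095 × 10^-8 cm = 6.10 Å.

6.10 Å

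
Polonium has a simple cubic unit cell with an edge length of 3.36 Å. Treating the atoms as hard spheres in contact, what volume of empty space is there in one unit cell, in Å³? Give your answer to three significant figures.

18.1 Å³

In a simple cubic lattice atoms touch along the cell edge, so a = 2r, so r = 0.5000a = 1.680 Å.
V_cell = a³ = 37.93 Å³; V_atoms = 1 × (4/3)πr³ = 19.86 Å³.
Empty space = 37.93 − 19.86 = 18.1 Å³.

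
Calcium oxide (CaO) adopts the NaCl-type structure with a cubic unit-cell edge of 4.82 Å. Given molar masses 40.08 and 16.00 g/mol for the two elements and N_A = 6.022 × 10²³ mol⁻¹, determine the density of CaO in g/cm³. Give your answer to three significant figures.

The NaCl-type structure contains Z = 4 formula units per cell; M(CaO) = 40.08 + 16.00 = 56.08 g/mol.
a³ = (4.820 × 10^-8 cm)³ = 1.120 × 10^-22 cm³.
ρ = 4 × 56.08 / (6.022 × 10²³ × 1.120 × 10^-22) = 3.326 g/cm³.

3.33 g/cm³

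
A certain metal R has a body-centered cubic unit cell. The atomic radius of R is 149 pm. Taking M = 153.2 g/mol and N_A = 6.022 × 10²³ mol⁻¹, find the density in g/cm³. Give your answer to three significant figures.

In a BCC lattice, atoms touch along the body diagonal, so √3·a = 4r, giving a = 344.1 pm = 3.441 × 10^-8 cm.
With Z = 2, ρ = Z·M/(N_A·a³) = 2 × 153.2 / (6.022 × 10²³ × 4.074 × 10^-23) = 12.49 g/cm³.

12.5 g/cm³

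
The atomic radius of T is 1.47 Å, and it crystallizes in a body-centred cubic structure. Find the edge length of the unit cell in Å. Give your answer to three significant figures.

3.39 Å

In a BCC lattice, atoms touch along the body diagonal, so √3·a = 4r.
a = 4r/√3 = 4 × 1.47 / 1.7321 = 3.39 Å.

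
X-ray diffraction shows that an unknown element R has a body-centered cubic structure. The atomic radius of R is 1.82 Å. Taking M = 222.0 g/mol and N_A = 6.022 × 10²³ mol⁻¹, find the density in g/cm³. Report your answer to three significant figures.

9.93 g/cm³

In a BCC lattice, atoms touch along the body diagonal, so √3·a = 4r, giving a = 4.203 Å = 4.203 × 10^-8 cm.
With Z = 2, ρ = Z·M/(N_A·a³) = 2 × 222.0 / (6.022 × 10²³ × 7.425 × 10^-23) = 9.930 g/cm³.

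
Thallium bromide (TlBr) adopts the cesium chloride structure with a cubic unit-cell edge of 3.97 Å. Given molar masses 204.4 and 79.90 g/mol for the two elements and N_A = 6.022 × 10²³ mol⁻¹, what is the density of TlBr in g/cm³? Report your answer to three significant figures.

The cesium chloride structure contains Z = 1 formula unit per cell; M(TlBr) = 204.4 + 79.90 = 284.3 g/mol.
a³ = (3.970 × 10^-8 cm)³ = 6.257 × 10^-23 cm³.
ρ = 1 × 284.3 / (6.022 × 10²³ × 6.257 × 10^-23) = 7.545 g/cm³.

7.55 g/cm³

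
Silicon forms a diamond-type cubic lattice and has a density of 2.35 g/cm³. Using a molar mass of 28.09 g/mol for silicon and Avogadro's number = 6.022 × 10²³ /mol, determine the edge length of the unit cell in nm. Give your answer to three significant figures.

With Z = 8 atoms per diamond cubic cell, a³ = Z·M/(N_A·ρ) = 8 × 28.09 / (6.022 × 10²³ × 2.350 g/cm³) = 1.588 × 10^-22 cm³.
a = (1.588 × 10^-22)^(1/3) = 5.415 × 10^-8 cm = 0.542 nm.

0.542 nm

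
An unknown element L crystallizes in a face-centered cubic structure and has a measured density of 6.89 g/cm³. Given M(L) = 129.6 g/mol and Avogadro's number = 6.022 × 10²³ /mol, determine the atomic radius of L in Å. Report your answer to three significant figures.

1.77 Å

For an FCC cell (Z = 4), a³ = Z·M/(N_A·ρ) = 4 × 129.6 / (6.022 × 10²³ × 6.890) = 1.249 × 10^-22 cm³, so a = 4.999 × 10^-8 cm = 4.999 Å.
Atoms touch along the face diagonal, so √2·a = 4r, so r = 0.3536 × a = 1.77 Å.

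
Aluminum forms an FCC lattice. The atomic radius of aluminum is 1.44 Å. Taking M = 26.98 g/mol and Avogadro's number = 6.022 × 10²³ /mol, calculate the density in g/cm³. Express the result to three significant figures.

2.65 g/cm³

In an FCC lattice, atoms touch along the face diagonal, so √2·a = 4r, giving a = 4.073 Å = 4.073 × 10^-8 cm.
With Z = 4, ρ = Z·M/(N_A·a³) = 4 × 26.98 / (6.022 × 10²³ × 6.757 × 10^-23) = 2.652 g/cm³.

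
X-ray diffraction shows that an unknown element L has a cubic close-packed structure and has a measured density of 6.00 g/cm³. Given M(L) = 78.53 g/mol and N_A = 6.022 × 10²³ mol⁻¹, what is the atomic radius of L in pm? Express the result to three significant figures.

For an FCC cell (Z = 4), a³ = Z·M/(N_A·ρ) = 4 × 78.53 / (6.022 × 10²³ × 6.000) = 8.694 × 10^-23 cm³, so a = 4.430 × 10^-8 cm = 443.0 pm.
Atoms touch along the face diagonal, so √2·a = 4r, so r = 0.3536 × a = 157 pm.

157 pm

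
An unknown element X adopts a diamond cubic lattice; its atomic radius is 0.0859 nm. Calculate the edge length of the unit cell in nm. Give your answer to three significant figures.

In a diamond cubic lattice, nearest neighbors lie along the body diagonal with √3·a = 8r.
a = 8r/√3 = 8 × 0.0859 / 1.7321 = 0.397 nm.

0.397 nm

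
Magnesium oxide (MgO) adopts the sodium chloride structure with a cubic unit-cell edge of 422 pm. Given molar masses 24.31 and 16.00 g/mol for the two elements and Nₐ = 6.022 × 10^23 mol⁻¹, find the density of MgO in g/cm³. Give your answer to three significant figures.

The sodium chloride structure contains Z = 4 formula units per cell; M(MgO) = 24.31 + 16.00 = 40.31 g/mol.
a³ = (4.220 × 10^-8 cm)³ = 7.515 × 10^-23 cm³.
ρ = 4 × 40.31 / (6.022 × 10²³ × 7.515 × 10^-23) = 3.563 g/cm³.

3.56 g/cm³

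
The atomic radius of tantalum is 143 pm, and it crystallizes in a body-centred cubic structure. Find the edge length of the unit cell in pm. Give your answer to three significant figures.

330 pm

In a BCC lattice, atoms touch along the body diagonal, so √3·a = 4r.
a = 4r/√3 = 4 × 143 / 1.7321 = 330 pm.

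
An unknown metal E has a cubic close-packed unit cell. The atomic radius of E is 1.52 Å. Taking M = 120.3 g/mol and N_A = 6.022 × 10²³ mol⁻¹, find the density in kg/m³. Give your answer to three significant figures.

10100 kg/m³

In an FCC lattice, atoms touch along the face diagonal, so √2·a = 4r, giving a = 4.299 Å = 4.299 × 10^-8 cm.
With Z = 4, ρ = Z·M/(N_A·a³) = 4 × 120.3 / (6.022 × 10²³ × 7.946 × 10^-23) = 10.06 g/cm³ = 10100 kg/m³.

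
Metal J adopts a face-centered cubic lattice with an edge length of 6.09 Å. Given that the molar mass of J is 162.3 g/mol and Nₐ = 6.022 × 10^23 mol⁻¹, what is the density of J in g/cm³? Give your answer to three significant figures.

An FCC unit cell contains Z = 4 atoms.
Cell volume: a³ = (6.09 Å)³ = (6.090 × 10^-8 cm)³ = 2.259 × 10^-22 cm³.
ρ = Z·M/(N_A·a³) = 4 × 162.3 / (6.022 × 10²³ × 2.259 × 10^-22) = 4.773 g/cm³.

4.77 g/cm³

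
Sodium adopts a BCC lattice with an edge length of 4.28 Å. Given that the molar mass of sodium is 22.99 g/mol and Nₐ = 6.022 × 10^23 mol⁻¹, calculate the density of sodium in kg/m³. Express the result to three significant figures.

974 kg/m³

A BCC unit cell contains Z = 2 atoms.
Cell volume: a³ = (4.28 Å)³ = (4.280 × 10^-8 cm)³ = 7.840 × 10^-23 cm³.
ρ = Z·M/(N_A·a³) = 2 × 22.99 / (6.022 × 10²³ × 7.840 × 10^-23) = 0.9739 g/cm³ = 974 kg/m³.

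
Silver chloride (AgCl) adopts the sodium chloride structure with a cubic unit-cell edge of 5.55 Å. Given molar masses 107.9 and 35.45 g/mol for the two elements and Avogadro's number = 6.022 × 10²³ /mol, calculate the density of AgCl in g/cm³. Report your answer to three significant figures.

5.57 g/cm³

The sodium chloride structure contains Z = 4 formula units per cell; M(AgCl) = 107.9 + 35.45 = 143.35 g/mol.
a³ = (5.550 × 10^-8 cm)³ = 1.710 × 10^-22 cm³.
ρ = 4 × 143.35 / (6.022 × 10²³ × 1.710 × 10^-22) = 5.570 g/cm³.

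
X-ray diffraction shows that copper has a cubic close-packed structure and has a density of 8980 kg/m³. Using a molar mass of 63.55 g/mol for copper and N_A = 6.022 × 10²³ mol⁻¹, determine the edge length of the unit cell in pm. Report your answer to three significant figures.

361 pm

With Z = 4 atoms per FCC cell, a³ = Z·M/(N_A·ρ) = 4 × 63.55 / (6.022 × 10²³ × 8.980 g/cm³) = 4.701 × 10^-23 cm³.
a = (4.701 × 10^-23)^(1/3) = 3.609 × 10^-8 cm = 361 pm.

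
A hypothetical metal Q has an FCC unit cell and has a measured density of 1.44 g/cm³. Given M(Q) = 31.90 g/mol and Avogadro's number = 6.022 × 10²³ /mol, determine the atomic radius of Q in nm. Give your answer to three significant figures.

0.187 nm

For an FCC cell (Z = 4), a³ = Z·M/(N_A·ρ) = 4 × 31.90 / (6.022 × 10²³ × 1.440) = 1.471 × 10^-22 cm³, so a = 5.279 × 10^-8 cm = 0.5279 nm.
Atoms touch along the face diagonal, so √2·a = 4r, so r = 0.3536 × a = 0.187 nm.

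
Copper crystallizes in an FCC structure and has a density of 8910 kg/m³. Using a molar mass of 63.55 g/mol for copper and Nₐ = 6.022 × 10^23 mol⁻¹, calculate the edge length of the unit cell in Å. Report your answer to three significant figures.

3.62 Å

With Z = 4 atoms per FCC cell, a³ = Z·M/(N_A·ρ) = 4 × 63.55 / (6.022 × 10²³ × 8.910 g/cm³) = 4.738 × 10^-23 cm³.
a = (4.738 × 10^-23)^(1/3) = 3.618 × 10^-8 cm = 3.62 Å.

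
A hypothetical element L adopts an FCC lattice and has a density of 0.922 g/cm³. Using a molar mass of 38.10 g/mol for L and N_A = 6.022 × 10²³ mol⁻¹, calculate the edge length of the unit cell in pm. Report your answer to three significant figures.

With Z = 4 atoms per FCC cell, a³ = Z·M/(N_A·ρ) = 4 × 38.10 / (6.022 × 10²³ × 0.9220 g/cm³) = 2.745 × 10^-22 cm³.
a = (2.745 × 10^-22)^(1/3) = 6.499 × 10^-8 cm = 650 pm.

650 pm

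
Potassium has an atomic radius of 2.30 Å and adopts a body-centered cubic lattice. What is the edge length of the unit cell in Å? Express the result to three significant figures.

In a BCC lattice, atoms touch along the body diagonal, so √3·a = 4r.
a = 4r/√3 = 4 × 2.30 / 1.7321 = 5.31 Å.

5.31 Å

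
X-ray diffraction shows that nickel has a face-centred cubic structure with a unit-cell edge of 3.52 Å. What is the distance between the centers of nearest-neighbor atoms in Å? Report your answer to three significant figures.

In an FCC structure, atoms touch along the face diagonal, so √2·a = 4r; the nearest-neighbor distance equals 2r = 0.7071·a.
d = 0.7071 × 3.52 = 2.49 Å.

2.49 Å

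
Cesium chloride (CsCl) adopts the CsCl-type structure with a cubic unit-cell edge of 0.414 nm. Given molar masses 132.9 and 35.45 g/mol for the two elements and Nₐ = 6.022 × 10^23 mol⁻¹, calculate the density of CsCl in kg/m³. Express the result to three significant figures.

The CsCl-type structure contains Z = 1 formula unit per cell; M(CsCl) = 132.9 + 35.45 = 168.35 g/mol.
a³ = (4.140 × 10^-8 cm)³ = 7.096 × 10^-23 cm³.
ρ = 1 × 168.35 / (6.022 × 10²³ × 7.096 × 10^-23) = 3.940 g/cm³ = 3940 kg/m³.

3940 kg/m³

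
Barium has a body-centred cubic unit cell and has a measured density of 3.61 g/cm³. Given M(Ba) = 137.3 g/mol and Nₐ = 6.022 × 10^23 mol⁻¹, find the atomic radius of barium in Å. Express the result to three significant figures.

2.17 Å

For a BCC cell (Z = 2), a³ = Z·M/(N_A·ρ) = 2 × 137.3 / (6.022 × 10²³ × 3.610) = 1.263 × 10^-22 cm³, so a = 5.017 × 10^-8 cm = 5.017 Å.
Atoms touch along the body diagonal, so √3·a = 4r, so r = 0.4330 × a = 2.17 Å.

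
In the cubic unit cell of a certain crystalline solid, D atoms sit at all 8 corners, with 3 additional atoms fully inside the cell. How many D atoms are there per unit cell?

Corner atoms are shared by 8 cells (1/8 each), interior atoms are unshared.
Net atoms = 8 × 1/8 + 3 = 1 + 3 = 4.

4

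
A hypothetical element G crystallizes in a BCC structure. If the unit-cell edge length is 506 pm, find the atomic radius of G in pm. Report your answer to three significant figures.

219 pm

In a BCC lattice, atoms touch along the body diagonal, so √3·a = 4r.
r = √3·a/4 = 1.7321 × 506 / 4 = 219 pm.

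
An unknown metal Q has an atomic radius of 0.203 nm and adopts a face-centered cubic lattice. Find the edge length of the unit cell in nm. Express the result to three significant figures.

In an FCC lattice, atoms touch along the face diagonal, so √2·a = 4r.
a = 4r/√2 = 4 × 0.203 / 1.4142 = 0.574 nm.

0.574 nm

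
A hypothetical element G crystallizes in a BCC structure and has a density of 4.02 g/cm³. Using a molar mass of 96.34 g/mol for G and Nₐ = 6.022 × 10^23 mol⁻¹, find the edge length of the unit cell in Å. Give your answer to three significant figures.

4.30 Å

With Z = 2 atoms per BCC cell, a³ = Z·M/(N_A·ρ) = 2 × 96.34 / (6.022 × 10²³ × 4.020 g/cm³) = 7.959 × 10^-23 cm³.
a = (7.959 × 10^-23)^(1/3) = 4.302 × 10^-8 cm = 4.30 Å.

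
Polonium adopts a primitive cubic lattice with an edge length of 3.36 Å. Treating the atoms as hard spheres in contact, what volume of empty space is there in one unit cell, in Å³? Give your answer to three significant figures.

18.1 Å³

In a simple cubic lattice atoms touch along the cell edge, so a = 2r, so r = 0.5000a = 1.680 Å.
V_cell = a³ = 37.93 Å³; V_atoms = 1 × (4/3)πr³ = 19.86 Å³.
Empty space = 37.93 − 19.86 = 18.1 Å³.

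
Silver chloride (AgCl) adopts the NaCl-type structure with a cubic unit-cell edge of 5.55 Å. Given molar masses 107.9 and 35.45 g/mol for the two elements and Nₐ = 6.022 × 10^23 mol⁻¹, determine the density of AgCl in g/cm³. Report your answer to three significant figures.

5.57 g/cm³

The NaCl-type structure contains Z = 4 formula units per cell; M(AgCl) = 107.9 + 35.45 = 143.35 g/mol.
a³ = (5.550 × 10^-8 cm)³ = 1.710 × 10^-22 cm³.
ρ = 4 × 143.35 / (6.022 × 10²³ × 1.710 × 10^-22) = 5.570 g/cm³.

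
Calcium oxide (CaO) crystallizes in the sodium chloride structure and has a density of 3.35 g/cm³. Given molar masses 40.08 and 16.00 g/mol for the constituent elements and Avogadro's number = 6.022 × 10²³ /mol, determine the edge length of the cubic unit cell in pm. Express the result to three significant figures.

M(CaO) = 56.08 g/mol; Z = 4 formula units per cell.
a³ = Z·M/(N_A·ρ) = 4 × 56.08 / (6.022 × 10²³ × 3.35) = 1.112 × 10^-22 cm³, so a = 4.809 × 10^-8 cm = 481 pm.

481 pm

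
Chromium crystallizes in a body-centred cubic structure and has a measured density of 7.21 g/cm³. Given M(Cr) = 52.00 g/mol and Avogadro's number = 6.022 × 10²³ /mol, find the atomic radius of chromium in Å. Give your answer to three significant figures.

1.25 Å

For a BCC cell (Z = 2), a³ = Z·M/(N_A·ρ) = 2 × 52.00 / (6.022 × 10²³ × 7.210) = 2.395 × 10^-23 cm³, so a = 2.883 × 10^-8 cm = 2.883 Å.
Atoms touch along the body diagonal, so √3·a = 4r, so r = 0.4330 × a = 1.25 Å.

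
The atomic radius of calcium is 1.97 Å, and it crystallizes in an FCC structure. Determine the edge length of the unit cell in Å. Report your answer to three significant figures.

In an FCC lattice, atoms touch along the face diagonal, so √2·a = 4r.
a = 4r/√2 = 4 × 1.97 / 1.4142 = 5.57 Å.

5.57 Å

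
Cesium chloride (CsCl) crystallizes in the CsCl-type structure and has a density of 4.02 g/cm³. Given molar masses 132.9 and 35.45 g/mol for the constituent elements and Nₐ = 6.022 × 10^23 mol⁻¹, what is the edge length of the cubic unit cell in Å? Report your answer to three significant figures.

4.11 Å

M(CsCl) = 168.35 g/mol; Z = 1 formula unit per cell.
a³ = Z·M/(N_A·ρ) = 1 × 168.35 / (6.022 × 10²³ × 4.02) = 6.954 × 10^-23 cm³, so a = 4.112 × 10^-8 cm = 4.11 Å.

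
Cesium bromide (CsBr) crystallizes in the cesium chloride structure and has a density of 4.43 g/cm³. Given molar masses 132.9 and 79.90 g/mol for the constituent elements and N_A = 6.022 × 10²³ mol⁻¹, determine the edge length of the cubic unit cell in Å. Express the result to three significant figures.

M(CsBr) = 212.8 g/mol; Z = 1 formula unit per cell.
a³ = Z·M/(N_A·ρ) = 1 × 212.8 / (6.022 × 10²³ × 4.43) = 7.977 × 10^-23 cm³, so a = 4.305 × 10^-8 cm = 4.30 Å.

4.30 Å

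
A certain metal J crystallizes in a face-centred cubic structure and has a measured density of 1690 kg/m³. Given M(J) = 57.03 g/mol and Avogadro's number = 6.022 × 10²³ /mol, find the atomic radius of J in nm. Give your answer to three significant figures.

0.215 nm

For an FCC cell (Z = 4), a³ = Z·M/(N_A·ρ) = 4 × 57.03 / (6.022 × 10²³ × 1.690) = 2.241 × 10^-22 cm³, so a = 6.075 × 10^-8 cm = 0.6075 nm.
Atoms touch along the face diagonal, so √2·a = 4r, so r = 0.3536 × a = 0.215 nm.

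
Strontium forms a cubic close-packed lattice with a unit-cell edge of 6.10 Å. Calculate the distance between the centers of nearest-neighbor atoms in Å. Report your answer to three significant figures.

In an FCC structure, atoms touch along the face diagonal, so √2·a = 4r; the nearest-neighbor distance equals 2r = 0.7071·a.
d = 0.7071 × 6.10 = 4.31 Å.

4.31 Å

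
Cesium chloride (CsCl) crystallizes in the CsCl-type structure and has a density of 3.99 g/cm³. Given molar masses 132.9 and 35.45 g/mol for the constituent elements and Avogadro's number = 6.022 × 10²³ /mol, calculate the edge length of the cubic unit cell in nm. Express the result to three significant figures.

0.412 nm

M(CsCl) = 168.35 g/mol; Z = 1 formula unit per cell.
a³ = Z·M/(N_A·ρ) = 1 × 168.35 / (6.022 × 10²³ × 3.99) = 7.006 × 10^-23 cm³, so a = 4.123 × 10^-8 cm = 0.412 nm.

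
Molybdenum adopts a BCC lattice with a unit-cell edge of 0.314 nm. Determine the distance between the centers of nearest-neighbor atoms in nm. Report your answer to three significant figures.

In a BCC structure, atoms touch along the body diagonal, so √3·a = 4r; the nearest-neighbor distance equals 2r = 0.8660·a.
d = 0.8660 × 0.314 = 0.272 nm.

0.272 nm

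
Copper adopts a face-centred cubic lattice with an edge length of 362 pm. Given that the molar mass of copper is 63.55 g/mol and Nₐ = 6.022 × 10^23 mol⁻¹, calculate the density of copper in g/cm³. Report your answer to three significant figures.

8.90 g/cm³

An FCC unit cell contains Z = 4 atoms.
Cell volume: a³ = (362 pm)³ = (3.620 × 10^-8 cm)³ = 4.744 × 10^-23 cm³.
ρ = Z·M/(N_A·a³) = 4 × 63.55 / (6.022 × 10²³ × 4.744 × 10^-23) = 8.898 g/cm³.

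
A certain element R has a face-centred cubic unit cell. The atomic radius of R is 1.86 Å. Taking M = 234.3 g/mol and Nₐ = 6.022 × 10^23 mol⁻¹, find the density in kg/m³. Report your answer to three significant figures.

In an FCC lattice, atoms touch along the face diagonal, so √2·a = 4r, giving a = 5.261 Å = 5.261 × 10^-8 cm.
With Z = 4, ρ = Z·M/(N_A·a³) = 4 × 234.3 / (6.022 × 10²³ × 1.456 × 10^-22) = 10.69 g/cm³ = 10700 kg/m³.

10700 kg/m³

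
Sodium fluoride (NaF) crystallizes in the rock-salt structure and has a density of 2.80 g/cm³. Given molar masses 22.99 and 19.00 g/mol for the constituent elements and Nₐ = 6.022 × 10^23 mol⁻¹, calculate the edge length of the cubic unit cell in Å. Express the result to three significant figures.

M(NaF) = 41.99 g/mol; Z = 4 formula units per cell.
a³ = Z·M/(N_A·ρ) = 4 × 41.99 / (6.022 × 10²³ × 2.80) = 9.961 × 10^-23 cm³, so a = 4.636 × 10^-8 cm = 4.64 Å.

4.64 Å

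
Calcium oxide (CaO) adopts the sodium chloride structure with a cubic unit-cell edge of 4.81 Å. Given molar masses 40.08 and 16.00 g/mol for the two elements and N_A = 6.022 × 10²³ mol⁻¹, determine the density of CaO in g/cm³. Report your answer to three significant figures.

3.35 g/cm³

The sodium chloride structure contains Z = 4 formula units per cell; M(CaO) = 40.08 + 16.00 = 56.08 g/mol.
a³ = (4.810 × 10^-8 cm)³ = 1.113 × 10^-22 cm³.
ρ = 4 × 56.08 / (6.022 × 10²³ × 1.113 × 10^-22) = 3.347 g/cm³.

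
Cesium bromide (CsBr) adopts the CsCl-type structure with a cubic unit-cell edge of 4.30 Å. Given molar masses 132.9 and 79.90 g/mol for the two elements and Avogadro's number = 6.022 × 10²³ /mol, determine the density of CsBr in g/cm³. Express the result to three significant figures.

The CsCl-type structure contains Z = 1 formula unit per cell; M(CsBr) = 132.9 + 79.90 = 212.8 g/mol.
a³ = (4.300 × 10^-8 cm)³ = 7.951 × 10^-23 cm³.
ρ = 1 × 212.8 / (6.022 × 10²³ × 7.951 × 10^-23) = 4.445 g/cm³.

4.44 g/cm³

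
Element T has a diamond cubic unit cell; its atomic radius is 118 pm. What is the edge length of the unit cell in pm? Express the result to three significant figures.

545 pm

In a diamond cubic lattice, nearest neighbors lie along the body diagonal with √3·a = 8r.
a = 8r/√3 = 8 × 118 / 1.7321 = 545 pm.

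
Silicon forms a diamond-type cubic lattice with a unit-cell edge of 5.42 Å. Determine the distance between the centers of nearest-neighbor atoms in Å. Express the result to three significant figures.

2.35 Å

In a diamond cubic structure, nearest neighbors lie along the body diagonal with √3·a = 8r; the nearest-neighbor distance equals 2r = 0.4330·a.
d = 0.4330 × 5.42 = 2.35 Å.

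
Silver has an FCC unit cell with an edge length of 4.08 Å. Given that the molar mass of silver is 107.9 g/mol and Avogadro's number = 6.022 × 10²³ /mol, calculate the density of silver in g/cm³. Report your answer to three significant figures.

An FCC unit cell contains Z = 4 atoms.
Cell volume: a³ = (4.08 Å)³ = (4.080 × 10^-8 cm)³ = 6.792 × 10^-23 cm³.
ρ = Z·M/(N_A·a³) = 4 × 107.9 / (6.022 × 10²³ × 6.792 × 10^-23) = 10.55 g/cm³.

10.6 g/cm³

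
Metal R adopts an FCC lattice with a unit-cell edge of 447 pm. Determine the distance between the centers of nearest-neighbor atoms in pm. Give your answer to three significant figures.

316 pm

In an FCC structure, atoms touch along the face diagonal, so √2·a = 4r; the nearest-neighbor distance equals 2r = 0.7071·a.
d = 0.7071 × 447 = 316 pm.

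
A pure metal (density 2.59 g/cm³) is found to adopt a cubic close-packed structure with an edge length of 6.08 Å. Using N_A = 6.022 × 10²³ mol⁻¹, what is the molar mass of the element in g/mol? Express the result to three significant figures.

87.6 g/mol

An FCC cell has Z = 4 atoms; a = 6.080 × 10^-8 cm.
M = ρ·N_A·a³/Z = 2.59 × 6.022 × 10²³ × 2.248 × 10^-22 / 4 = 87.6 g/mol.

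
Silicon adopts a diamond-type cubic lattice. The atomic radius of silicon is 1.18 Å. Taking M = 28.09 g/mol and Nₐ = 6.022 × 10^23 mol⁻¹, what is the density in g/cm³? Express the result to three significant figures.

In a diamond cubic lattice, nearest neighbors lie along the body diagonal with √3·a = 8r, giving a = 5.450 Å = 5.450 × 10^-8 cm.
With Z = 8, ρ = Z·M/(N_A·a³) = 8 × 28.09 / (6.022 × 10²³ × 1.619 × 10^-22) = 2.305 g/cm³.

2.30 g/cm³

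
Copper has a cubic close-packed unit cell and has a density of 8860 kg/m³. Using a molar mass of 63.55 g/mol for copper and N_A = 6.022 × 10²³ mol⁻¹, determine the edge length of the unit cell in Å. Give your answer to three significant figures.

With Z = 4 atoms per FCC cell, a³ = Z·M/(N_A·ρ) = 4 × 63.55 / (6.022 × 10²³ × 8.860 g/cm³) = 4.764 × 10^-23 cm³.
a = (4.764 × 10^-23)^(1/3) = 3.625 × 10^-8 cm = 3.63 Å.

3.63 Å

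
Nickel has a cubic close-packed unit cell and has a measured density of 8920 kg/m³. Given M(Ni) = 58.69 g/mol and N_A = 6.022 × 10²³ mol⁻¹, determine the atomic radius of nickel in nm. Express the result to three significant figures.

For an FCC cell (Z = 4), a³ = Z·M/(N_A·ρ) = 4 × 58.69 / (6.022 × 10²³ × 8.920) = 4.370 × 10^-23 cm³, so a = 3.522 × 10^-8 cm = 0.3522 nm.
Atoms touch along the face diagonal, so √2·a = 4r, so r = 0.3536 × a = 0.125 nm.

0.125 nm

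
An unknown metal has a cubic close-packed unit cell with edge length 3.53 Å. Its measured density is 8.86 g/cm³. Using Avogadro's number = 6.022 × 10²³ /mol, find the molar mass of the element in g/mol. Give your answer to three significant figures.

An FCC cell has Z = 4 atoms; a = 3.530 × 10^-8 cm.
M = ρ·N_A·a³/Z = 8.86 × 6.022 × 10²³ × 4.399 × 10^-23 / 4 = 58.7 g/mol.

58.7 g/mol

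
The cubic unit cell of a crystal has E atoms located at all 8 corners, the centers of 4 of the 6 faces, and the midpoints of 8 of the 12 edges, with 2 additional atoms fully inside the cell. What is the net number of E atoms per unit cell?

Corner atoms are shared by 8 cells (1/8 each), face atoms by 2 (1/2 each), edge atoms by 4 (1/4 each), interior atoms are unshared.
Net atoms = 8 × 1/8 + 4 × 1/2 + 8 × 1/4 + 2 = 1 + 2 + 2 + 2 = 7.

7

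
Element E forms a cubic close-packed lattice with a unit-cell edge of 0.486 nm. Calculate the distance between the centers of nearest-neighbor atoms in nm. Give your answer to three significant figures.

In an FCC structure, atoms touch along the face diagonal, so √2·a = 4r; the nearest-neighbor distance equals 2r = 0.7071·a.
d = 0.7071 × 0.486 = 0.344 nm.

0.344 nm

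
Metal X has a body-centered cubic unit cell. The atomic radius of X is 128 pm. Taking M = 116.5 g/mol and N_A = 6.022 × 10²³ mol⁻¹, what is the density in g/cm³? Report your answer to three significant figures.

15.0 g/cm³

In a BCC lattice, atoms touch along the body diagonal, so √3·a = 4r, giving a = 295.6 pm = 2.956 × 10^-8 cm.
With Z = 2, ρ = Z·M/(N_A·a³) = 2 × 116.5 / (6.022 × 10²³ × 2.583 × 10^-23) = 14.98 g/cm³.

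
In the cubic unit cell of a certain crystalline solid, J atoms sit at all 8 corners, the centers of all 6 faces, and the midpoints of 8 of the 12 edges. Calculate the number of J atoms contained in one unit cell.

Corner atoms are shared by 8 cells (1/8 each), face atoms by 2 (1/2 each), edge atoms by 4 (1/4 each).
Net atoms = 8 × 1/8 + 6 × 1/2 + 8 × 1/4 = 1 + 3 + 2 = 6.

6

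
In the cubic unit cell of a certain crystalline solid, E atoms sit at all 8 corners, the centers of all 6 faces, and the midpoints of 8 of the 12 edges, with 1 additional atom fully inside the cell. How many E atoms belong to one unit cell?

7

Corner atoms are shared by 8 cells (1/8 each), face atoms by 2 (1/2 each), edge atoms by 4 (1/4 each), interior atoms are unshared.
Net atoms = 8 × 1/8 + 6 × 1/2 + 8 × 1/4 + 1 = 1 + 3 + 2 + 1 = 7.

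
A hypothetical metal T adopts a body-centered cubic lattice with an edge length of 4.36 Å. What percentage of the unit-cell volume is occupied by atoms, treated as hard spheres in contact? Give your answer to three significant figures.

In a BCC lattice atoms touch along the body diagonal, so √3·a = 4r, so r = 0.4330a = 1.888 Å.
Packing fraction = Z·(4/3)πr³ / a³ = 2 × (4/3)π × (1.888)³ / (4.36)³ = 0.6802 = 68.0%.

68.0%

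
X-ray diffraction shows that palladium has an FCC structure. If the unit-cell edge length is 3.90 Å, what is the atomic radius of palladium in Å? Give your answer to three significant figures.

In an FCC lattice, atoms touch along the face diagonal, so √2·a = 4r.
r = √2·a/4 = 1.4142 × 3.90 / 4 = 1.38 Å.

1.38 Å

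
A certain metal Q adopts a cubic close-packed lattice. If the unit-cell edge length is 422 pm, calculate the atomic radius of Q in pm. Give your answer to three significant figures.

149 pm

In an FCC lattice, atoms touch along the face diagonal, so √2·a = 4r.
r = √2·a/4 = 1.4142 × 422 / 4 = 149 pm.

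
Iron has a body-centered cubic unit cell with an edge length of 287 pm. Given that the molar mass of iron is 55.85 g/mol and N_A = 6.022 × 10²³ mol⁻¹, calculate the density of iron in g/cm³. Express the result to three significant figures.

7.85 g/cm³

A BCC unit cell contains Z = 2 atoms.
Cell volume: a³ = (287 pm)³ = (2.870 × 10^-8 cm)³ = 2.364 × 10^-23 cm³.
ρ = Z·M/(N_A·a³) = 2 × 55.85 / (6.022 × 10²³ × 2.364 × 10^-23) = 7.846 g/cm³.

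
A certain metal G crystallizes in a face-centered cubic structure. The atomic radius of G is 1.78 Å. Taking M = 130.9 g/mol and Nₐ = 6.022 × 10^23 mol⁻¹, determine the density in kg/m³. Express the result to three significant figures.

In an FCC lattice, atoms touch along the face diagonal, so √2·a = 4r, giving a = 5.035 Å = 5.035 × 10^-8 cm.
With Z = 4, ρ = Z·M/(N_A·a³) = 4 × 130.9 / (6.022 × 10²³ × 1.276 × 10^-22) = 6.813 g/cm³ = 6810 kg/m³.

6810 kg/m³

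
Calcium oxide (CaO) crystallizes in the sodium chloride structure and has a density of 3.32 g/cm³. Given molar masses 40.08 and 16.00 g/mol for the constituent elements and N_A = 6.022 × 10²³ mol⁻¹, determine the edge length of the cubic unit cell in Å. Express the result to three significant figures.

4.82 Å

M(CaO) = 56.08 g/mol; Z = 4 formula units per cell.
a³ = Z·M/(N_A·ρ) = 4 × 56.08 / (6.022 × 10²³ × 3.32) = 1.122 × 10^-22 cm³, so a = 4.823 × 10^-8 cm = 4.82 Å.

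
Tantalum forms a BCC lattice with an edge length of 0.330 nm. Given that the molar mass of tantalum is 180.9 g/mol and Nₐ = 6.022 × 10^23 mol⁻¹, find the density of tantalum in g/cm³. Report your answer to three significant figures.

16.7 g/cm³

A BCC unit cell contains Z = 2 atoms.
Cell volume: a³ = (0.330 nm)³ = (3.300 × 10^-8 cm)³ = 3.594 × 10^-23 cm³.
ρ = Z·M/(N_A·a³) = 2 × 180.9 / (6.022 × 10²³ × 3.594 × 10^-23) = 16.72 g/cm³.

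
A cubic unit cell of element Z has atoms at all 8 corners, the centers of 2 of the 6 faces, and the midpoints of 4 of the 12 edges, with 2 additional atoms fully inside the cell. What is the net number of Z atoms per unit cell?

5

Corner atoms are shared by 8 cells (1/8 each), face atoms by 2 (1/2 each), edge atoms by 4 (1/4 each), interior atoms are unshared.
Net atoms = 8 × 1/8 + 2 × 1/2 + 4 × 1/4 + 2 = 1 + 1 + 1 + 2 = 5.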